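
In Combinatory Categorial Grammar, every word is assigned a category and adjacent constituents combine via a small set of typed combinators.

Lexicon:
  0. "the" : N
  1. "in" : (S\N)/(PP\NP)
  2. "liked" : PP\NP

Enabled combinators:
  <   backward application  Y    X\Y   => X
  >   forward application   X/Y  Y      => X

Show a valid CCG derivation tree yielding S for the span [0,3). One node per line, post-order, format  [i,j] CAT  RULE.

[0,1] N  lex  "the"
[1,2] (S\N)/(PP\NP)  lex  "in"
[2,3] PP\NP  lex  "liked"
[1,3] S\N  >  k=2
[0,3] S  <  k=1

[0,3] S   <
  [0,1] "the" : N
  [1,3] S\N   >
    [1,2] "in" : (S\N)/(PP\NP)
    [2,3] "liked" : PP\NP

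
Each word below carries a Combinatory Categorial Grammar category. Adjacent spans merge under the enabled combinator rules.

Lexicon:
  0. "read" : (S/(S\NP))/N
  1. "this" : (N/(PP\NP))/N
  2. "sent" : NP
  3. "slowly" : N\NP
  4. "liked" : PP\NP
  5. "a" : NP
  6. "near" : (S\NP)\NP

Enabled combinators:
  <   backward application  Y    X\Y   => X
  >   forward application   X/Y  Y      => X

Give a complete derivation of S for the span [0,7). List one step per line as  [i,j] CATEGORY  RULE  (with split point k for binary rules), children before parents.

[0,7] S   >
  [0,5] S/(S\NP)   >
    [0,1] "read" : (S/(S\NP))/N
    [1,5] N   >
      [1,4] N/(PP\NP)   >
        [1,2] "this" : (N/(PP\NP))/N
        [2,4] N   <
          [2,3] "sent" : NP
          [3,4] "slowly" : N\NP
      [4,5] "liked" : PP\NP
  [5,7] S\NP   <
    [5,6] "a" : NP
    [6,7] "near" : (S\NP)\NP

[0,1] (S/(S\NP))/N  lex  "read"
[1,2] (N/(PP\NP))/N  lex  "this"
[2,3] NP  lex  "sent"
[3,4] N\NP  lex  "slowly"
[2,4] N  <  k=3
[1,4] N/(PP\NP)  >  k=2
[4,5] PP\NP  lex  "liked"
[1,5] N  >  k=4
[0,5] S/(S\NP)  >  k=1
[5,6] NP  lex  "a"
[6,7] (S\NP)\NP  lex  "near"
[5,7] S\NP  <  k=6
[0,7] S  >  k=5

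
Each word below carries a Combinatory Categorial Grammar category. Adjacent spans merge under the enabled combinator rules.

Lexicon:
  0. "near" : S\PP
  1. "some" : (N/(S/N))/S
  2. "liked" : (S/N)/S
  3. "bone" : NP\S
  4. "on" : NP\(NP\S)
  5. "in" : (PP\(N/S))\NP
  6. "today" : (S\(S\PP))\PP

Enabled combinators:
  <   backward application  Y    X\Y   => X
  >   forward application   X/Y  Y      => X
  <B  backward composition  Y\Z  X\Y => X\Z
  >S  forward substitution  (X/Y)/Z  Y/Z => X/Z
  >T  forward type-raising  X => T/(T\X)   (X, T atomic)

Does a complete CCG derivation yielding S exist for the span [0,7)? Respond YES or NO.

YES

[0,7] S   <
  [0,1] "near" : S\PP
  [1,7] S\(S\PP)   <
    [1,6] PP   <
      [1,3] N/S   >S
        [1,2] "some" : (N/(S/N))/S
        [2,3] "liked" : (S/N)/S
      [3,6] PP\(N/S)   <
        [3,5] NP   <
          [3,4] "bone" : NP\S
          [4,5] "on" : NP\(NP\S)
        [5,6] "in" : (PP\(N/S))\NP
    [6,7] "today" : (S\(S\PP))\PP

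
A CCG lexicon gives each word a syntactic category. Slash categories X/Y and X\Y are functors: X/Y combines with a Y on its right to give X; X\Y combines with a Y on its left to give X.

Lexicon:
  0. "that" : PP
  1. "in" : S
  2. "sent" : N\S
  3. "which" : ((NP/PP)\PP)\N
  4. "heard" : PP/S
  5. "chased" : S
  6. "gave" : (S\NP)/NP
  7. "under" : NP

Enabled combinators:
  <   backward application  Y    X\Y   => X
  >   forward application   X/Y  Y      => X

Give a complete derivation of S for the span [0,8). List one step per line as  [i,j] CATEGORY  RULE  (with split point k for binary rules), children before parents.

[0,1] PP  lex  "that"
[1,2] S  lex  "in"
[2,3] N\S  lex  "sent"
[1,3] N  <  k=2
[3,4] ((NP/PP)\PP)\N  lex  "which"
[1,4] (NP/PP)\PP  <  k=3
[0,4] NP/PP  <  k=1
[4,5] PP/S  lex  "heard"
[5,6] S  lex  "chased"
[4,6] PP  >  k=5
[0,6] NP  >  k=4
[6,7] (S\NP)/NP  lex  "gave"
[7,8] NP  lex  "under"
[6,8] S\NP  >  k=7
[0,8] S  <  k=6

[0,8] S   <
  [0,6] NP   >
    [0,4] NP/PP   <
      [0,1] "that" : PP
      [1,4] (NP/PP)\PP   <
        [1,3] N   <
          [1,2] "in" : S
          [2,3] "sent" : N\S
        [3,4] "which" : ((NP/PP)\PP)\N
    [4,6] PP   >
      [4,5] "heard" : PP/S
      [5,6] "chased" : S
  [6,8] S\NP   >
    [6,7] "gave" : (S\NP)/NP
    [7,8] "under" : NP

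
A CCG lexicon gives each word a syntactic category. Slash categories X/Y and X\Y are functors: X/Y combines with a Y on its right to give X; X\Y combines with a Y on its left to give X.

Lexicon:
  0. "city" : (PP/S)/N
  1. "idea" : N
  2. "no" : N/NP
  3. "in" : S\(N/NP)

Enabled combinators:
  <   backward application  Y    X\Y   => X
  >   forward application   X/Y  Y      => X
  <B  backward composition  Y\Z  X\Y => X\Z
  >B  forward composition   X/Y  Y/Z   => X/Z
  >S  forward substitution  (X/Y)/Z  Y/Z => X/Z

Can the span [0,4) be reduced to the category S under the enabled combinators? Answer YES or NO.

(PP/S)/N N N/NP S\(N/NP)
CKY chart[0,4] = {PP}; S ∉ chart

NO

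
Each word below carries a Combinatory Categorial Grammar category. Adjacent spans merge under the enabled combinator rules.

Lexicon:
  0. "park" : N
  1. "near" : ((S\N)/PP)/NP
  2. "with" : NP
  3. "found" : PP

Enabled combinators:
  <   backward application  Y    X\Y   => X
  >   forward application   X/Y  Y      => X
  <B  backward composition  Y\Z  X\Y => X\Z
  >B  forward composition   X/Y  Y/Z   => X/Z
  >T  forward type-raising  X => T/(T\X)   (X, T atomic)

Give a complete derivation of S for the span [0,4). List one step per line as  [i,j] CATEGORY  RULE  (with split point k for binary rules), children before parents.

[0,4] S   <
  [0,1] "park" : N
  [1,4] S\N   >
    [1,3] (S\N)/PP   >
      [1,2] "near" : ((S\N)/PP)/NP
      [2,3] "with" : NP
    [3,4] "found" : PP

[0,1] N  lex  "park"
[1,2] ((S\N)/PP)/NP  lex  "near"
[2,3] NP  lex  "with"
[1,3] (S\N)/PP  >  k=2
[3,4] PP  lex  "found"
[1,4] S\N  >  k=3
[0,4] S  <  k=1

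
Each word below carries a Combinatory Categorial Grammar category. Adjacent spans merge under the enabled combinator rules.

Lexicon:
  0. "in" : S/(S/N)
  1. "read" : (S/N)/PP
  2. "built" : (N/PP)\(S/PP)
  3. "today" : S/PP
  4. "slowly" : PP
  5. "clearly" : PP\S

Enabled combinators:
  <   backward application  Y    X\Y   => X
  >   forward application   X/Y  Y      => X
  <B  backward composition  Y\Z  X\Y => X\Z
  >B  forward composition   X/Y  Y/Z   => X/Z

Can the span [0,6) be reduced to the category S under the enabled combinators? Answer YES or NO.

S/(S/N) (S/N)/PP (N/PP)\(S/PP) S/PP PP PP\S
CKY chart[0,6] = {N}; S ∉ chart

NO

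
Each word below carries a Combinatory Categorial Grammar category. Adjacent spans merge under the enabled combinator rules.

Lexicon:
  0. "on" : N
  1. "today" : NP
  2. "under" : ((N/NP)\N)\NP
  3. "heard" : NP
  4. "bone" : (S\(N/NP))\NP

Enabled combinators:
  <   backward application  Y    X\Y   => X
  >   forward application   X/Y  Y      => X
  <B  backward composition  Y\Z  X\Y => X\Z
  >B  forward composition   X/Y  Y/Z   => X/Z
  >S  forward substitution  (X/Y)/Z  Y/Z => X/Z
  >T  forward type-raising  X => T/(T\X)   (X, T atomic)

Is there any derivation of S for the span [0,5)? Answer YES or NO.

YES

[0,5] S   <
  [0,1] "on" : N
  [1,5] S\N   <B
    [1,3] (N/NP)\N   <
      [1,2] "today" : NP
      [2,3] "under" : ((N/NP)\N)\NP
    [3,5] S\(N/NP)   <
      [3,4] "heard" : NP
      [4,5] "bone" : (S\(N/NP))\NP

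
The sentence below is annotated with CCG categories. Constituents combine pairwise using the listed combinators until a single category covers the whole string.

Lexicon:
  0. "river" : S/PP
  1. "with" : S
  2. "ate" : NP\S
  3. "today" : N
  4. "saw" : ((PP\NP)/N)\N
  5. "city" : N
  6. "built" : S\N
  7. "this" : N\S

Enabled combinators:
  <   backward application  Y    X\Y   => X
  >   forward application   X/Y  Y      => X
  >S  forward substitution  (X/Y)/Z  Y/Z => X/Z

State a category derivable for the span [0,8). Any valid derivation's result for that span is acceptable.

[0,8] S   >
  [0,1] "river" : S/PP
  [1,8] PP   <
    [1,3] NP   <
      [1,2] "with" : S
      [2,3] "ate" : NP\S
    [3,8] PP\NP   >
      [3,5] (PP\NP)/N   <
        [3,4] "today" : N
        [4,5] "saw" : ((PP\NP)/N)\N
      [5,8] N   <
        [5,7] S   <
          [5,6] "city" : N
          [6,7] "built" : S\N
        [7,8] "this" : N\S

S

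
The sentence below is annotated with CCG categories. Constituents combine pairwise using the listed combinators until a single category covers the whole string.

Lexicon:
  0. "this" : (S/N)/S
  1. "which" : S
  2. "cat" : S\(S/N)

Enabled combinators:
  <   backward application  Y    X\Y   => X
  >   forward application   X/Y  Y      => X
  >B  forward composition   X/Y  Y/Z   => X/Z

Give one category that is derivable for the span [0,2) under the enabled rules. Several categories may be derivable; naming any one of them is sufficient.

[0,3] S   <
  [0,2] S/N   >
    [0,1] "this" : (S/N)/S
    [1,2] "which" : S
  [2,3] "cat" : S\(S/N)

S/N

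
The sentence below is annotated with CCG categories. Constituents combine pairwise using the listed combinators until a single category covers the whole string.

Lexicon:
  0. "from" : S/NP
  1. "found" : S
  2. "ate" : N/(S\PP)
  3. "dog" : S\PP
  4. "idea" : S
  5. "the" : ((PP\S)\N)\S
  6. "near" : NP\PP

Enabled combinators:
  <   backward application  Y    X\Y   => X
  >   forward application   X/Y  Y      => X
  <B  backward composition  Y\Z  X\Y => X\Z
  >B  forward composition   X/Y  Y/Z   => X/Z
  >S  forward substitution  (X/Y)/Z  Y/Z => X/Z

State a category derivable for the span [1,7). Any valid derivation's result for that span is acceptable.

[0,7] S   >
  [0,1] "from" : S/NP
  [1,7] NP   <
    [1,6] PP   <
      [1,2] "found" : S
      [2,6] PP\S   <
        [2,4] N   >
          [2,3] "ate" : N/(S\PP)
          [3,4] "dog" : S\PP
        [4,6] (PP\S)\N   <
          [4,5] "idea" : S
          [5,6] "the" : ((PP\S)\N)\S
    [6,7] "near" : NP\PP

NP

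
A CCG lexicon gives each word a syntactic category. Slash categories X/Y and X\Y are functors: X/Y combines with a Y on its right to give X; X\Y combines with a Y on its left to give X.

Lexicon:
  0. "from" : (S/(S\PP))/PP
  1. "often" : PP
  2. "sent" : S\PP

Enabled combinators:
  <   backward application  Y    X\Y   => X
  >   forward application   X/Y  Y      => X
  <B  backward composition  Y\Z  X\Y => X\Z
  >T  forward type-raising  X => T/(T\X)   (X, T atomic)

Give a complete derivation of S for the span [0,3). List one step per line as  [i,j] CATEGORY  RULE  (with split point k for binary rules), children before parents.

[0,1] (S/(S\PP))/PP  lex  "from"
[1,2] PP  lex  "often"
[0,2] S/(S\PP)  >  k=1
[2,3] S\PP  lex  "sent"
[0,3] S  >  k=2

[0,3] S   >
  [0,2] S/(S\PP)   >
    [0,1] "from" : (S/(S\PP))/PP
    [1,2] "often" : PP
  [2,3] "sent" : S\PP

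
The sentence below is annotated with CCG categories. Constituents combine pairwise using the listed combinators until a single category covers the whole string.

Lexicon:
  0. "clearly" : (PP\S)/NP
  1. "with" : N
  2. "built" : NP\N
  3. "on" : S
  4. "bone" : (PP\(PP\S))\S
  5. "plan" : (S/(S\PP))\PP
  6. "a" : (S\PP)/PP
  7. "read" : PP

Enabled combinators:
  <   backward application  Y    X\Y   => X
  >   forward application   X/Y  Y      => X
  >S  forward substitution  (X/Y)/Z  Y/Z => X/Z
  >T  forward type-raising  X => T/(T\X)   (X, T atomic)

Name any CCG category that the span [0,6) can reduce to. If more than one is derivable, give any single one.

S/(S\PP)

[0,8] S   >
  [0,6] S/(S\PP)   <
    [0,5] PP   <
      [0,3] PP\S   >
        [0,1] "clearly" : (PP\S)/NP
        [1,3] NP   <
          [1,2] "with" : N
          [2,3] "built" : NP\N
      [3,5] PP\(PP\S)   <
        [3,4] "on" : S
        [4,5] "bone" : (PP\(PP\S))\S
    [5,6] "plan" : (S/(S\PP))\PP
  [6,8] S\PP   >
    [6,7] "a" : (S\PP)/PP
    [7,8] "read" : PP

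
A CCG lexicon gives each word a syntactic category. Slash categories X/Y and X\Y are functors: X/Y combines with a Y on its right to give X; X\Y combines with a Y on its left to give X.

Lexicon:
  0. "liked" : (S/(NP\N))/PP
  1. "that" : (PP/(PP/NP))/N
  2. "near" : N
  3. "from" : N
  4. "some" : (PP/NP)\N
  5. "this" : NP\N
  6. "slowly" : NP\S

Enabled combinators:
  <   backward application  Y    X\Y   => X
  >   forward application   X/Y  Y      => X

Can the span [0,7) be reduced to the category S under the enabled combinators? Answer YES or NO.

NO

(S/(NP\N))/PP (PP/(PP/NP))/N N N (PP/NP)\N NP\N NP\S
CKY chart[0,7] = {NP}; S ∉ chart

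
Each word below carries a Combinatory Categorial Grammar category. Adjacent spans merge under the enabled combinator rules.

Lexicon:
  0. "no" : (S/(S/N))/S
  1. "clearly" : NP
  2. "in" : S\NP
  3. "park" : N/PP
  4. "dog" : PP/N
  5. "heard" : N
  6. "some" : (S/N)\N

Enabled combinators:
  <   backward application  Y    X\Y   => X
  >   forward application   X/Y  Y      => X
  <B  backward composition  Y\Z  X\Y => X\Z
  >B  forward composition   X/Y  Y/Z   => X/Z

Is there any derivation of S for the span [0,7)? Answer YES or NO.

YES

[0,7] S   >
  [0,3] S/(S/N)   >
    [0,1] "no" : (S/(S/N))/S
    [1,3] S   <
      [1,2] "clearly" : NP
      [2,3] "in" : S\NP
  [3,7] S/N   <
    [3,6] N   >
      [3,4] "park" : N/PP
      [4,6] PP   >
        [4,5] "dog" : PP/N
        [5,6] "heard" : N
    [6,7] "some" : (S/N)\N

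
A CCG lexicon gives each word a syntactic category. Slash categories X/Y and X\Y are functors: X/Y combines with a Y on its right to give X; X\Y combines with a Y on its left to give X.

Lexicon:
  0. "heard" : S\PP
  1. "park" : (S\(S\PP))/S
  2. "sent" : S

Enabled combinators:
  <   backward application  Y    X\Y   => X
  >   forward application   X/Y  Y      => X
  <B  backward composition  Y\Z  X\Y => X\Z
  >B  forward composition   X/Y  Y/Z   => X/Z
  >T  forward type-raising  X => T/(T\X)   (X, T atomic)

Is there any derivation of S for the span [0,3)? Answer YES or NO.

[0,3] S   <
  [0,1] "heard" : S\PP
  [1,3] S\(S\PP)   >
    [1,2] "park" : (S\(S\PP))/S
    [2,3] "sent" : S

YES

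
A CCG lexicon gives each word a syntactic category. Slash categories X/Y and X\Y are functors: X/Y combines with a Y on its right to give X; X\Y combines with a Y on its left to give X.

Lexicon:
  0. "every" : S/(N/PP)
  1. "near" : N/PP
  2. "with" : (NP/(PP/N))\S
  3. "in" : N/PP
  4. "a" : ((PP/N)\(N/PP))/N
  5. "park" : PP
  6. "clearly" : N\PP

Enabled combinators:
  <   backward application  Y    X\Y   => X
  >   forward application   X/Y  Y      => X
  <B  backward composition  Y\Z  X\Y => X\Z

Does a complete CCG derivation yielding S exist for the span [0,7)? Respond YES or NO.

S/(N/PP) N/PP (NP/(PP/N))\S N/PP ((PP/N)\(N/PP))/N PP N\PP
CKY chart[0,7] = {NP}; S ∉ chart

NO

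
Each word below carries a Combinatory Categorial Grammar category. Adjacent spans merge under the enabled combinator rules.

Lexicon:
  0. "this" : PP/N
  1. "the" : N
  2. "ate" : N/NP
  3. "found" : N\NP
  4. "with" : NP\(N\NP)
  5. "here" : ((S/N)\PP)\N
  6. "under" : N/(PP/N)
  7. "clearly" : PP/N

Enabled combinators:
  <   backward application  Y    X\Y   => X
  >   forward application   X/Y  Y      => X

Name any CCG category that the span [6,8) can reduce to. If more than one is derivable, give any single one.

[0,8] S   >
  [0,6] S/N   <
    [0,2] PP   >
      [0,1] "this" : PP/N
      [1,2] "the" : N
    [2,6] (S/N)\PP   <
      [2,5] N   >
        [2,3] "ate" : N/NP
        [3,5] NP   <
          [3,4] "found" : N\NP
          [4,5] "with" : NP\(N\NP)
      [5,6] "here" : ((S/N)\PP)\N
  [6,8] N   >
    [6,7] "under" : N/(PP/N)
    [7,8] "clearly" : PP/N

N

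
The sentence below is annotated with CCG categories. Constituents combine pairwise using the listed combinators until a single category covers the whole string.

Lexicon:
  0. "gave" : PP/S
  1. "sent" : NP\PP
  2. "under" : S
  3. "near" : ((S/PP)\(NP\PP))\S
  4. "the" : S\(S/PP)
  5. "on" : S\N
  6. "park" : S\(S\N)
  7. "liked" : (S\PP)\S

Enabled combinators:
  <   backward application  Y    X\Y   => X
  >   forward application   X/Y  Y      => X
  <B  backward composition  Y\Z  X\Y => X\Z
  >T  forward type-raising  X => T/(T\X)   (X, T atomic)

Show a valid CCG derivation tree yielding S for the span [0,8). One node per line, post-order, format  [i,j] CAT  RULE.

[0,8] S   <
  [0,5] PP   >
    [0,1] "gave" : PP/S
    [1,5] S   <
      [1,4] S/PP   <
        [1,2] "sent" : NP\PP
        [2,4] (S/PP)\(NP\PP)   <
          [2,3] "under" : S
          [3,4] "near" : ((S/PP)\(NP\PP))\S
      [4,5] "the" : S\(S/PP)
  [5,8] S\PP   <
    [5,7] S   <
      [5,6] "on" : S\N
      [6,7] "park" : S\(S\N)
    [7,8] "liked" : (S\PP)\S

[0,1] PP/S  lex  "gave"
[1,2] NP\PP  lex  "sent"
[2,3] S  lex  "under"
[3,4] ((S/PP)\(NP\PP))\S  lex  "near"
[2,4] (S/PP)\(NP\PP)  <  k=3
[1,4] S/PP  <  k=2
[4,5] S\(S/PP)  lex  "the"
[1,5] S  <  k=4
[0,5] PP  >  k=1
[5,6] S\N  lex  "on"
[6,7] S\(S\N)  lex  "park"
[5,7] S  <  k=6
[7,8] (S\PP)\S  lex  "liked"
[5,8] S\PP  <  k=7
[0,8] S  <  k=5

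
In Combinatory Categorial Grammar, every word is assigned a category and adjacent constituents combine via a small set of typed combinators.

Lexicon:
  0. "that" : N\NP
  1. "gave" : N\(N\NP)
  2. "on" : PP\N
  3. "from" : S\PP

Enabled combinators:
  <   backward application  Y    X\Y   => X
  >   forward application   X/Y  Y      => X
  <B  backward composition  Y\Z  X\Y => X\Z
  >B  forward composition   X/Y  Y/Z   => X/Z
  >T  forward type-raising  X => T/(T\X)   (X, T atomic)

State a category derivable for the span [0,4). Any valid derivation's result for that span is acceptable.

[0,4] S   <
  [0,2] N   <
    [0,1] "that" : N\NP
    [1,2] "gave" : N\(N\NP)
  [2,4] S\N   <B
    [2,3] "on" : PP\N
    [3,4] "from" : S\PP

S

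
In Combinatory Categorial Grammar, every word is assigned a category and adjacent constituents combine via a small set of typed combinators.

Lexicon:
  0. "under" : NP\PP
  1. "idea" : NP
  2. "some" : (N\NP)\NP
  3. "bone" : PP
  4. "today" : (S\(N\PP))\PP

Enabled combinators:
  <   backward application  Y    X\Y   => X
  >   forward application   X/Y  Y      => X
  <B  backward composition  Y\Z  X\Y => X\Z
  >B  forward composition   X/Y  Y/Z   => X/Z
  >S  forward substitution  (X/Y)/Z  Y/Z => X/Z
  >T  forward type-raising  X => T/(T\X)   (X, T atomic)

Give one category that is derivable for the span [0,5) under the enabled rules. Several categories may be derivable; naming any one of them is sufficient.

[0,5] S   <
  [0,3] N\PP   <B
    [0,1] "under" : NP\PP
    [1,3] N\NP   <
      [1,2] "idea" : NP
      [2,3] "some" : (N\NP)\NP
  [3,5] S\(N\PP)   <
    [3,4] "bone" : PP
    [4,5] "today" : (S\(N\PP))\PP

S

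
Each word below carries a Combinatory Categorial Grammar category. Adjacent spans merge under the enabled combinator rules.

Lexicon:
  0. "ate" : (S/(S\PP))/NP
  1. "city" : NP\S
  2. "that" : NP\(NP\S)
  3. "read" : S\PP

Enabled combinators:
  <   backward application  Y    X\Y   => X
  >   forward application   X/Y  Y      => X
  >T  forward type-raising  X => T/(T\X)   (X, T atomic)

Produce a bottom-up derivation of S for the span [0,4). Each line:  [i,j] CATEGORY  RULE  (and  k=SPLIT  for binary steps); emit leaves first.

[0,4] S   >
  [0,3] S/(S\PP)   >
    [0,1] "ate" : (S/(S\PP))/NP
    [1,3] NP   <
      [1,2] "city" : NP\S
      [2,3] "that" : NP\(NP\S)
  [3,4] "read" : S\PP

[0,1] (S/(S\PP))/NP  lex  "ate"
[1,2] NP\S  lex  "city"
[2,3] NP\(NP\S)  lex  "that"
[1,3] NP  <  k=2
[0,3] S/(S\PP)  >  k=1
[3,4] S\PP  lex  "read"
[0,4] S  >  k=3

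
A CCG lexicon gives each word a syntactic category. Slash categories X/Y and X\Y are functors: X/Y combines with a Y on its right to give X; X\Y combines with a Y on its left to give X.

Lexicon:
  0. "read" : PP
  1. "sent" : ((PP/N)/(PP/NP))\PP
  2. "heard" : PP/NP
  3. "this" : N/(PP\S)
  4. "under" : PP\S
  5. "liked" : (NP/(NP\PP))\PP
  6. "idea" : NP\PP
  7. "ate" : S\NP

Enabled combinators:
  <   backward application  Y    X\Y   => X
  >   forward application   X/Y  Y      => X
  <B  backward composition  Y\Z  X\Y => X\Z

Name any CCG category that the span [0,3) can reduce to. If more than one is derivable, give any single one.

PP/N

[0,8] S   <
  [0,7] NP   >
    [0,6] NP/(NP\PP)   <
      [0,5] PP   >
        [0,3] PP/N   >
          [0,2] (PP/N)/(PP/NP)   <
            [0,1] "read" : PP
            [1,2] "sent" : ((PP/N)/(PP/NP))\PP
          [2,3] "heard" : PP/NP
        [3,5] N   >
          [3,4] "this" : N/(PP\S)
          [4,5] "under" : PP\S
      [5,6] "liked" : (NP/(NP\PP))\PP
    [6,7] "idea" : NP\PP
  [7,8] "ate" : S\NP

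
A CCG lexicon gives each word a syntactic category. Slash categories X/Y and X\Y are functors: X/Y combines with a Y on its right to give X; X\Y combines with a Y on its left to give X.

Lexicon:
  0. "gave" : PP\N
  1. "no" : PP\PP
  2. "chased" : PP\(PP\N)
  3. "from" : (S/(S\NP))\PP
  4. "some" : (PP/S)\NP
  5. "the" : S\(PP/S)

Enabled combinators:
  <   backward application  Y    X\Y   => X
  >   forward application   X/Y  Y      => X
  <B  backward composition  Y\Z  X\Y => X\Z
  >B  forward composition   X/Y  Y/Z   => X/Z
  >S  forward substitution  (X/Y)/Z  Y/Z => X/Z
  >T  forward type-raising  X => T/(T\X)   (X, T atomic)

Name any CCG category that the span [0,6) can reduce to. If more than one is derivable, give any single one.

[0,6] S   >
  [0,4] S/(S\NP)   <
    [0,3] PP   <
      [0,2] PP\N   <B
        [0,1] "gave" : PP\N
        [1,2] "no" : PP\PP
      [2,3] "chased" : PP\(PP\N)
    [3,4] "from" : (S/(S\NP))\PP
  [4,6] S\NP   <B
    [4,5] "some" : (PP/S)\NP
    [5,6] "the" : S\(PP/S)

S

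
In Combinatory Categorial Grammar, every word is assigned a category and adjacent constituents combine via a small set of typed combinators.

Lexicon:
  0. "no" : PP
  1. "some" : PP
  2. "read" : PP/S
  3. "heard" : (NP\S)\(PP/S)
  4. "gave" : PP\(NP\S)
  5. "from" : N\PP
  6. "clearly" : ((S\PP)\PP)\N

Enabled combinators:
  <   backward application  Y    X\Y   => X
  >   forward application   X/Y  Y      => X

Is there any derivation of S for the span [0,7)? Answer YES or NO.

[0,7] S   <
  [0,1] "no" : PP
  [1,7] S\PP   <
    [1,2] "some" : PP
    [2,7] (S\PP)\PP   <
      [2,6] N   <
        [2,5] PP   <
          [2,4] NP\S   <
            [2,3] "read" : PP/S
            [3,4] "heard" : (NP\S)\(PP/S)
          [4,5] "gave" : PP\(NP\S)
        [5,6] "from" : N\PP
      [6,7] "clearly" : ((S\PP)\PP)\N

YES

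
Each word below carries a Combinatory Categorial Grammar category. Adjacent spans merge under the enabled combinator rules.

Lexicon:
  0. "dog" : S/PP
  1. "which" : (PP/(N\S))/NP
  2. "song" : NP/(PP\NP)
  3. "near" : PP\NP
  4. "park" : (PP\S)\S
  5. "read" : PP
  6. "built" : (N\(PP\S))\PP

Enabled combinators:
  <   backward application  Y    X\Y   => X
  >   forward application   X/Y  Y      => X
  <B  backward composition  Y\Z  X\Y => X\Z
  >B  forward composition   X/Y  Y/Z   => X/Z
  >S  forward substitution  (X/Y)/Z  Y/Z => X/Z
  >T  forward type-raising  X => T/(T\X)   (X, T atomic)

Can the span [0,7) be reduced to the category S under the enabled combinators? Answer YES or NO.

[0,7] S   >
  [0,1] "dog" : S/PP
  [1,7] PP   >
    [1,4] PP/(N\S)   >
      [1,2] "which" : (PP/(N\S))/NP
      [2,4] NP   >
        [2,3] "song" : NP/(PP\NP)
        [3,4] "near" : PP\NP
    [4,7] N\S   <B
      [4,5] "park" : (PP\S)\S
      [5,7] N\(PP\S)   <
        [5,6] "read" : PP
        [6,7] "built" : (N\(PP\S))\PP

YES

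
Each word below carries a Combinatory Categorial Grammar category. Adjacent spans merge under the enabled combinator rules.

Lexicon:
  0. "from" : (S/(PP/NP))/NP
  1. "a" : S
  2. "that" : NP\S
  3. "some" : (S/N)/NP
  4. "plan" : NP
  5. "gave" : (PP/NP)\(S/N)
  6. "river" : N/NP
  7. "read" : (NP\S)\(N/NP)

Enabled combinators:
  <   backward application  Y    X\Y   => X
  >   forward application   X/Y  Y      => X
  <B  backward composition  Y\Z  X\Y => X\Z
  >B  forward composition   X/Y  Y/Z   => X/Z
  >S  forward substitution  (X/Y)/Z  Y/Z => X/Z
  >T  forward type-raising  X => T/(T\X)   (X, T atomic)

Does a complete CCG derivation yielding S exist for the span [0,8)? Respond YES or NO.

NO

(S/(PP/NP))/NP S NP\S (S/N)/NP NP (PP/NP)\(S/N) N/NP (NP\S)\(N/NP)
CKY chart[0,8] = {N/(N\NP), NP, NP/(NP\NP), PP/(PP\NP), S/(S\NP)}; S ∉ chart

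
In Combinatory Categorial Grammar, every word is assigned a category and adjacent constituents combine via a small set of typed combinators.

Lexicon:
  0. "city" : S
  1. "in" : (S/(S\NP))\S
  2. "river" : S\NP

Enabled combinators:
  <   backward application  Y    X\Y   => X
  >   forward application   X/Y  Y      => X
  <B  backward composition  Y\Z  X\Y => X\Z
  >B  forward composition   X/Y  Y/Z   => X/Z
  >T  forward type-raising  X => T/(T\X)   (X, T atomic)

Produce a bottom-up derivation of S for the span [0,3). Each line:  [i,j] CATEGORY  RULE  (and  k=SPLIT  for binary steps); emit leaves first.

[0,3] S   >
  [0,2] S/(S\NP)   <
    [0,1] "city" : S
    [1,2] "in" : (S/(S\NP))\S
  [2,3] "river" : S\NP

[0,1] S  lex  "city"
[1,2] (S/(S\NP))\S  lex  "in"
[0,2] S/(S\NP)  <  k=1
[2,3] S\NP  lex  "river"
[0,3] S  >  k=2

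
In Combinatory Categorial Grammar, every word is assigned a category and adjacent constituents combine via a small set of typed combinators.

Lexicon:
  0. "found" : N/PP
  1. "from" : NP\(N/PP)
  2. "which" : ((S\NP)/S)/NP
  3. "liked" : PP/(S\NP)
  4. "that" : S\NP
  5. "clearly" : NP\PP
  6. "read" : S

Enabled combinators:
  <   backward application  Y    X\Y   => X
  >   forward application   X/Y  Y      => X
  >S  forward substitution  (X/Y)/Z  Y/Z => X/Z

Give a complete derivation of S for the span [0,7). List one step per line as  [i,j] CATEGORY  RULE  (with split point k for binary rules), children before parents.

[0,7] S   <
  [0,2] NP   <
    [0,1] "found" : N/PP
    [1,2] "from" : NP\(N/PP)
  [2,7] S\NP   >
    [2,6] (S\NP)/S   >
      [2,3] "which" : ((S\NP)/S)/NP
      [3,6] NP   <
        [3,5] PP   >
          [3,4] "liked" : PP/(S\NP)
          [4,5] "that" : S\NP
        [5,6] "clearly" : NP\PP
    [6,7] "read" : S

[0,1] N/PP  lex  "found"
[1,2] NP\(N/PP)  lex  "from"
[0,2] NP  <  k=1
[2,3] ((S\NP)/S)/NP  lex  "which"
[3,4] PP/(S\NP)  lex  "liked"
[4,5] S\NP  lex  "that"
[3,5] PP  >  k=4
[5,6] NP\PP  lex  "clearly"
[3,6] NP  <  k=5
[2,6] (S\NP)/S  >  k=3
[6,7] S  lex  "read"
[2,7] S\NP  >  k=6
[0,7] S  <  k=2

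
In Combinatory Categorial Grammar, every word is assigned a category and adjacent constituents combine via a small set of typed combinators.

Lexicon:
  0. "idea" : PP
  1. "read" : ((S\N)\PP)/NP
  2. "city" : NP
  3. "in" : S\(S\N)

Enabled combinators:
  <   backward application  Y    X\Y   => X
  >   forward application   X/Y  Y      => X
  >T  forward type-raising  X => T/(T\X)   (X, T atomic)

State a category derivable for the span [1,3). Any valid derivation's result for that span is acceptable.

[0,4] S   <
  [0,3] S\N   <
    [0,1] "idea" : PP
    [1,3] (S\N)\PP   >
      [1,2] "read" : ((S\N)\PP)/NP
      [2,3] "city" : NP
  [3,4] "in" : S\(S\N)

(S\N)\PP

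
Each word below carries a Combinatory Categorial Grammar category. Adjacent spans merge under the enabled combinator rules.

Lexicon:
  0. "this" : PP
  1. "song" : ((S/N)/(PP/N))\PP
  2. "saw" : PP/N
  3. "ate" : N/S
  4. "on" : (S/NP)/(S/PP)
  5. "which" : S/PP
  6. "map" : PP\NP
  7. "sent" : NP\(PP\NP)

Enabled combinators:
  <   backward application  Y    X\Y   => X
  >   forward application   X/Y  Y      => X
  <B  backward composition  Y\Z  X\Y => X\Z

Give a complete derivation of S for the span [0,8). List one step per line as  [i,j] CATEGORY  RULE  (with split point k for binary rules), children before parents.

[0,1] PP  lex  "this"
[1,2] ((S/N)/(PP/N))\PP  lex  "song"
[0,2] (S/N)/(PP/N)  <  k=1
[2,3] PP/N  lex  "saw"
[0,3] S/N  >  k=2
[3,4] N/S  lex  "ate"
[4,5] (S/NP)/(S/PP)  lex  "on"
[5,6] S/PP  lex  "which"
[4,6] S/NP  >  k=5
[6,7] PP\NP  lex  "map"
[7,8] NP\(PP\NP)  lex  "sent"
[6,8] NP  <  k=7
[4,8] S  >  k=6
[3,8] N  >  k=4
[0,8] S  >  k=3

[0,8] S   >
  [0,3] S/N   >
    [0,2] (S/N)/(PP/N)   <
      [0,1] "this" : PP
      [1,2] "song" : ((S/N)/(PP/N))\PP
    [2,3] "saw" : PP/N
  [3,8] N   >
    [3,4] "ate" : N/S
    [4,8] S   >
      [4,6] S/NP   >
        [4,5] "on" : (S/NP)/(S/PP)
        [5,6] "which" : S/PP
      [6,8] NP   <
        [6,7] "map" : PP\NP
        [7,8] "sent" : NP\(PP\NP)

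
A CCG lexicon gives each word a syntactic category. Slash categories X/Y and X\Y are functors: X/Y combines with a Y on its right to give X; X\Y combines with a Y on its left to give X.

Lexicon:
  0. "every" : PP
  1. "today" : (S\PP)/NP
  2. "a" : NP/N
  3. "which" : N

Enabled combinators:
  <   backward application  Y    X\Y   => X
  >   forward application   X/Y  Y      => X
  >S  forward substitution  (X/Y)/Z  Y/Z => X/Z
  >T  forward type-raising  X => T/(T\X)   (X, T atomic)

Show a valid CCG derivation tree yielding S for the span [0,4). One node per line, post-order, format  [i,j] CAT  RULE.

[0,1] PP  lex  "every"
[1,2] (S\PP)/NP  lex  "today"
[2,3] NP/N  lex  "a"
[3,4] N  lex  "which"
[2,4] NP  >  k=3
[1,4] S\PP  >  k=2
[0,4] S  <  k=1

[0,4] S   <
  [0,1] "every" : PP
  [1,4] S\PP   >
    [1,2] "today" : (S\PP)/NP
    [2,4] NP   >
      [2,3] "a" : NP/N
      [3,4] "which" : N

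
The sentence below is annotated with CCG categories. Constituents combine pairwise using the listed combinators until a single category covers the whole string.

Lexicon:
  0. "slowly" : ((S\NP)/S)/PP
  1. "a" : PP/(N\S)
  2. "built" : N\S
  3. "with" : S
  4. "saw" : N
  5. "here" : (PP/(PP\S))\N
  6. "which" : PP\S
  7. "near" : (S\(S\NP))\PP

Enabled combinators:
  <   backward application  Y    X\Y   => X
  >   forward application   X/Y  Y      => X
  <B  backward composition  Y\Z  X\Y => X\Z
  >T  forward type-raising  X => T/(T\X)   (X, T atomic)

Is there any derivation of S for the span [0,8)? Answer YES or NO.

[0,8] S   <
  [0,4] S\NP   >
    [0,3] (S\NP)/S   >
      [0,1] "slowly" : ((S\NP)/S)/PP
      [1,3] PP   >
        [1,2] "a" : PP/(N\S)
        [2,3] "built" : N\S
    [3,4] "with" : S
  [4,8] S\(S\NP)   <
    [4,7] PP   >
      [4,6] PP/(PP\S)   <
        [4,5] "saw" : N
        [5,6] "here" : (PP/(PP\S))\N
      [6,7] "which" : PP\S
    [7,8] "near" : (S\(S\NP))\PP

YES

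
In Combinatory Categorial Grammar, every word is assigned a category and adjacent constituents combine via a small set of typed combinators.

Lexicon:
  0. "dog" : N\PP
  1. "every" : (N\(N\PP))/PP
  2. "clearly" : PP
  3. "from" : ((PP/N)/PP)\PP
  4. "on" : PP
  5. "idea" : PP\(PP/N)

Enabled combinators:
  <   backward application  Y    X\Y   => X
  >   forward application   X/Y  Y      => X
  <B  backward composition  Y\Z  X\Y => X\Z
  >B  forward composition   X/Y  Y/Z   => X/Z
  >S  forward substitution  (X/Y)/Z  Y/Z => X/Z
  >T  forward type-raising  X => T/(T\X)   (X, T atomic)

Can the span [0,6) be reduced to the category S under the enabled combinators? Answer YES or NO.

N\PP (N\(N\PP))/PP PP ((PP/N)/PP)\PP PP PP\(PP/N)
CKY chart[0,6] = {N, N/(N\N), NP/(NP\N), PP/(PP\N), S/(S\N)}; S ∉ chart

NO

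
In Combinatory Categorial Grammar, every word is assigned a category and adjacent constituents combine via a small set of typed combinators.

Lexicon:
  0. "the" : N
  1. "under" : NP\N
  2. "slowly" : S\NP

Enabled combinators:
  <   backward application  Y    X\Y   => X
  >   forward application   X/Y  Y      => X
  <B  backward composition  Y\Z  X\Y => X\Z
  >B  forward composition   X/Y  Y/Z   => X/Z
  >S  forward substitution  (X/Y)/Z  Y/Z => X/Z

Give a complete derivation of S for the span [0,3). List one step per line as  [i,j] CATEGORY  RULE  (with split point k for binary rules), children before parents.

[0,3] S   <
  [0,1] "the" : N
  [1,3] S\N   <B
    [1,2] "under" : NP\N
    [2,3] "slowly" : S\NP

[0,1] N  lex  "the"
[1,2] NP\N  lex  "under"
[2,3] S\NP  lex  "slowly"
[1,3] S\N  <B  k=2
[0,3] S  <  k=1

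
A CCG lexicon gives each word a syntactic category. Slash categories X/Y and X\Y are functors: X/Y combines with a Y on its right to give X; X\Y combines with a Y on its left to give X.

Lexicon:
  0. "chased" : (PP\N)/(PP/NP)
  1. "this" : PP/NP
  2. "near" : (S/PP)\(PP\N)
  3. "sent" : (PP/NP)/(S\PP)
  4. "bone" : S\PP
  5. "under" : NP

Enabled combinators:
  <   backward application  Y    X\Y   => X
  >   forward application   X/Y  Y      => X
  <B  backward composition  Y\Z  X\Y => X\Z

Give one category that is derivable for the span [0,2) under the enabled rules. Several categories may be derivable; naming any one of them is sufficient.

PP\N

[0,6] S   >
  [0,3] S/PP   <
    [0,2] PP\N   >
      [0,1] "chased" : (PP\N)/(PP/NP)
      [1,2] "this" : PP/NP
    [2,3] "near" : (S/PP)\(PP\N)
  [3,6] PP   >
    [3,5] PP/NP   >
      [3,4] "sent" : (PP/NP)/(S\PP)
      [4,5] "bone" : S\PP
    [5,6] "under" : NP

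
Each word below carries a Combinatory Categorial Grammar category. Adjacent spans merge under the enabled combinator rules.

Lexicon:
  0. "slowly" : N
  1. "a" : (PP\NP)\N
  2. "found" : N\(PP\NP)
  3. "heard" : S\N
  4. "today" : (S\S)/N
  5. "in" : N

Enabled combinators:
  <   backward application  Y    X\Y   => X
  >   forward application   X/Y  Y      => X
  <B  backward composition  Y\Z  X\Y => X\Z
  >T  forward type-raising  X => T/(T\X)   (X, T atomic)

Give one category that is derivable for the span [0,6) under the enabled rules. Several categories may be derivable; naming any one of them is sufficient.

S

[0,6] S   >
  [0,1] S/(S\N)   >T
    [0,1] "slowly" : N
  [1,6] S\N   <B
    [1,3] N\N   <B
      [1,2] "a" : (PP\NP)\N
      [2,3] "found" : N\(PP\NP)
    [3,6] S\N   <B
      [3,4] "heard" : S\N
      [4,6] S\S   >
        [4,5] "today" : (S\S)/N
        [5,6] "in" : N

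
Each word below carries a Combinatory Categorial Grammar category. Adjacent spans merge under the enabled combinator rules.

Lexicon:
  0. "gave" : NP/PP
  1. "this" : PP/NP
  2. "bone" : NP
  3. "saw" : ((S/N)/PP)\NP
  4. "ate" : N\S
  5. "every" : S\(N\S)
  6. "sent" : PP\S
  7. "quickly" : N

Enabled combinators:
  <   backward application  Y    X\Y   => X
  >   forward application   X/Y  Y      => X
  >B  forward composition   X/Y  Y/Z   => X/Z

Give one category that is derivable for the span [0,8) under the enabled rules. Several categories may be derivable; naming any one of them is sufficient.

S

[0,8] S   >
  [0,7] S/N   >
    [0,4] (S/N)/PP   <
      [0,3] NP   >
        [0,1] "gave" : NP/PP
        [1,3] PP   >
          [1,2] "this" : PP/NP
          [2,3] "bone" : NP
      [3,4] "saw" : ((S/N)/PP)\NP
    [4,7] PP   <
      [4,6] S   <
        [4,5] "ate" : N\S
        [5,6] "every" : S\(N\S)
      [6,7] "sent" : PP\S
  [7,8] "quickly" : N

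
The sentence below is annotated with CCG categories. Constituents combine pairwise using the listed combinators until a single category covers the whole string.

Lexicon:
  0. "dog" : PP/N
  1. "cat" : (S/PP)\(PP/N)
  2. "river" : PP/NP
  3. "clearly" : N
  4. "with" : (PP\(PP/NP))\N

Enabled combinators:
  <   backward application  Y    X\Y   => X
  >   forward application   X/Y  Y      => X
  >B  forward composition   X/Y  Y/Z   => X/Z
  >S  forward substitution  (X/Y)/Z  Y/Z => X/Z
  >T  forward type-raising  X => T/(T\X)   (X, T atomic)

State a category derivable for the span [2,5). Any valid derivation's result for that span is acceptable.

[0,5] S   >
  [0,2] S/PP   <
    [0,1] "dog" : PP/N
    [1,2] "cat" : (S/PP)\(PP/N)
  [2,5] PP   <
    [2,3] "river" : PP/NP
    [3,5] PP\(PP/NP)   <
      [3,4] "clearly" : N
      [4,5] "with" : (PP\(PP/NP))\N

PP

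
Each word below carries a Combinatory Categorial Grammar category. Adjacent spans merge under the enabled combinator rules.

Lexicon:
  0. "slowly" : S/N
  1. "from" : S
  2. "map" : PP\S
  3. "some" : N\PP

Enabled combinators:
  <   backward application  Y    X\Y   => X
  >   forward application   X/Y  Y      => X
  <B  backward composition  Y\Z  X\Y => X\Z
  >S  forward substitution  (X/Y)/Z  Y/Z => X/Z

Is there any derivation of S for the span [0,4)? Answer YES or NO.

YES

[0,4] S   >
  [0,1] "slowly" : S/N
  [1,4] N   <
    [1,3] PP   <
      [1,2] "from" : S
      [2,3] "map" : PP\S
    [3,4] "some" : N\PP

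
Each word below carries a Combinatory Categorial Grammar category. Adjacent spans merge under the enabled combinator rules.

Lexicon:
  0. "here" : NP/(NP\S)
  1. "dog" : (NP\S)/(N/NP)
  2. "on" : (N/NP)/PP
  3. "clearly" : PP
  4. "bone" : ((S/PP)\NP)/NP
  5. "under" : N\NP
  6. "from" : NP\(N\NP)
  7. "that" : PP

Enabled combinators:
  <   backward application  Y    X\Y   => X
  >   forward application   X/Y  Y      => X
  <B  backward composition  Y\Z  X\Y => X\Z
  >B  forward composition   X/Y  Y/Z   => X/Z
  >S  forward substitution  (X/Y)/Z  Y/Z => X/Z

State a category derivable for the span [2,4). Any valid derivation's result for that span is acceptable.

[0,8] S   >
  [0,7] S/PP   <
    [0,4] NP   >
      [0,1] "here" : NP/(NP\S)
      [1,4] NP\S   >
        [1,2] "dog" : (NP\S)/(N/NP)
        [2,4] N/NP   >
          [2,3] "on" : (N/NP)/PP
          [3,4] "clearly" : PP
    [4,7] (S/PP)\NP   >
      [4,5] "bone" : ((S/PP)\NP)/NP
      [5,7] NP   <
        [5,6] "under" : N\NP
        [6,7] "from" : NP\(N\NP)
  [7,8] "that" : PP

N/NP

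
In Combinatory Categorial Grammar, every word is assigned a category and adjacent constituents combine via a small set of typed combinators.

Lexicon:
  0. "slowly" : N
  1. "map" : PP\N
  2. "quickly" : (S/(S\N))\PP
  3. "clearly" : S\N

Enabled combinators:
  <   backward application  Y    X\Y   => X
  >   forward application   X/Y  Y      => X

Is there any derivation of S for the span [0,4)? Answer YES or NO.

YES

[0,4] S   >
  [0,3] S/(S\N)   <
    [0,2] PP   <
      [0,1] "slowly" : N
      [1,2] "map" : PP\N
    [2,3] "quickly" : (S/(S\N))\PP
  [3,4] "clearly" : S\N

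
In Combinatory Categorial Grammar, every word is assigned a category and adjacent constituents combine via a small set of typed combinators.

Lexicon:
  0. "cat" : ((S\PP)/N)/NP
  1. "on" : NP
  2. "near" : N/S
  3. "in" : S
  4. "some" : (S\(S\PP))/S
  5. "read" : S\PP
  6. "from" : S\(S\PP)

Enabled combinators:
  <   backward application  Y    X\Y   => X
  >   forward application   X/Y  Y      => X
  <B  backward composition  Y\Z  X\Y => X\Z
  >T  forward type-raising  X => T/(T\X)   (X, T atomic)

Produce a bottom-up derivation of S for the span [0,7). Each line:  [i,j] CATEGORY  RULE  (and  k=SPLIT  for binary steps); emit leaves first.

[0,1] ((S\PP)/N)/NP  lex  "cat"
[1,2] NP  lex  "on"
[0,2] (S\PP)/N  >  k=1
[2,3] N/S  lex  "near"
[3,4] S  lex  "in"
[2,4] N  >  k=3
[0,4] S\PP  >  k=2
[4,5] (S\(S\PP))/S  lex  "some"
[5,6] S\PP  lex  "read"
[6,7] S\(S\PP)  lex  "from"
[5,7] S  <  k=6
[4,7] S\(S\PP)  >  k=5
[0,7] S  <  k=4

[0,7] S   <
  [0,4] S\PP   >
    [0,2] (S\PP)/N   >
      [0,1] "cat" : ((S\PP)/N)/NP
      [1,2] "on" : NP
    [2,4] N   >
      [2,3] "near" : N/S
      [3,4] "in" : S
  [4,7] S\(S\PP)   >
    [4,5] "some" : (S\(S\PP))/S
    [5,7] S   <
      [5,6] "read" : S\PP
      [6,7] "from" : S\(S\PP)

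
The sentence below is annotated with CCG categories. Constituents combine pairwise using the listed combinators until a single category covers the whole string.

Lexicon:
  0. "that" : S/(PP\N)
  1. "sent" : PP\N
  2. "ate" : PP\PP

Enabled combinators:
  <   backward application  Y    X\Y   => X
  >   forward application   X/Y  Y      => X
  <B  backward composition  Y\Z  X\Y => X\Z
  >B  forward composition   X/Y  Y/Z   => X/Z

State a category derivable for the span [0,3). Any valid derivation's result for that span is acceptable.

[0,3] S   >
  [0,1] "that" : S/(PP\N)
  [1,3] PP\N   <B
    [1,2] "sent" : PP\N
    [2,3] "ate" : PP\PP

S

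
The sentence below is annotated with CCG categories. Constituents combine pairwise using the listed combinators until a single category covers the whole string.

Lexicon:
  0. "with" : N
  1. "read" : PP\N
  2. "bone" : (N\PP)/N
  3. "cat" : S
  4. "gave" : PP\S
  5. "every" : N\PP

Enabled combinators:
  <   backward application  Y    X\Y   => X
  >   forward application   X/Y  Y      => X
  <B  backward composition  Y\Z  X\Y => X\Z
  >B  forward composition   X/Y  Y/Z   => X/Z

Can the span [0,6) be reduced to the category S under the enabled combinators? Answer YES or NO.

NO

N PP\N (N\PP)/N S PP\S N\PP
CKY chart[0,6] = {N}; S ∉ chart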